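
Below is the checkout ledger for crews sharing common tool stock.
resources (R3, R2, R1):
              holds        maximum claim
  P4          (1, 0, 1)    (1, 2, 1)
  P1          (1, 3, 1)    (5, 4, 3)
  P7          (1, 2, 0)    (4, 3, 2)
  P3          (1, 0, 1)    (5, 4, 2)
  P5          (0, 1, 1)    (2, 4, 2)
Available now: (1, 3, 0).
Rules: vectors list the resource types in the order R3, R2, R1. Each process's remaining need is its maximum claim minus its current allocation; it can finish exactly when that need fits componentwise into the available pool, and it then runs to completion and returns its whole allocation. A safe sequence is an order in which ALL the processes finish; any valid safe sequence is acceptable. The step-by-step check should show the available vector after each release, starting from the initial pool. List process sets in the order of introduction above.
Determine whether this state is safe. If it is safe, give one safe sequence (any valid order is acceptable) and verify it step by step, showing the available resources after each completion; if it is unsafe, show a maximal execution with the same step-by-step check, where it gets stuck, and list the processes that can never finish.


The state is UNSAFE.
Key observation: the pool after P4, P5 is (2, 4, 2); every surviving request exceeds it in R3, so progress ends there.
The run P4, P5 cannot be extended any further. Verifying each step:
  pool = (1, 3, 0)
  P4 needs (0, 2, 0) <= (1, 3, 0) -> finishes; pool += (1, 0, 1) = (2, 3, 1)
  P5 needs (2, 3, 1) <= (2, 3, 1) -> finishes; pool += (0, 1, 1) = (2, 4, 2)
  P1 cannot run: need (4, 1, 2) vs free (2, 4, 2) (insufficient R3)
  P7 cannot run: need (3, 1, 2) vs free (2, 4, 2) (insufficient R3)
  P3 cannot run: need (4, 4, 1) vs free (2, 4, 2) (insufficient R3)
Permanently blocked: P1, P7 and P3.


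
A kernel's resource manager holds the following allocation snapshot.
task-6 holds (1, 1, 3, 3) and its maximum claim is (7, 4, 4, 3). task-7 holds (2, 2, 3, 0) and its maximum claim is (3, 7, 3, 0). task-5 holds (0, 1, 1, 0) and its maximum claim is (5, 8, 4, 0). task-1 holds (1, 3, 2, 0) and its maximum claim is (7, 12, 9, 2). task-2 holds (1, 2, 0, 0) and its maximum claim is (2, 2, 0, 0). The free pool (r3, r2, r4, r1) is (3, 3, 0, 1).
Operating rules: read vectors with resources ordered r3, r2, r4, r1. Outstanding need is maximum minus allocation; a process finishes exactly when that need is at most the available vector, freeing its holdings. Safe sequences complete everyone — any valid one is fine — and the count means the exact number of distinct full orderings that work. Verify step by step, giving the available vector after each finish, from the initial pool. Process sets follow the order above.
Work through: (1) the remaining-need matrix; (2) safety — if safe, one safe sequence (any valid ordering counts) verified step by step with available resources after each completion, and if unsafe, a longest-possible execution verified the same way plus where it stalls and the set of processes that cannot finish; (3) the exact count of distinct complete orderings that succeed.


(1) Remaining need (order r3, r2, r4, r1):
  task-6: (6, 3, 1, 0)
  task-7: (1, 5, 0, 0)
  task-5: (5, 7, 3, 0)
  task-1: (6, 9, 7, 2)
  task-2: (1, 0, 0, 0)
(2) The state is SAFE; one workable sequence: task-2, task-7, task-6, task-5, task-1.
Key observation: the order's first zero-slack moment is task-7 ((1, 5, 0, 0) needed, (4, 5, 0, 1) free — a requested resource with nothing to spare).
Check, step by step:
  pool = (3, 3, 0, 1)
  task-2: need (1, 0, 0, 0) fits (3, 3, 0, 1); releases (1, 2, 0, 0), pool now (4, 5, 0, 1)
  task-7: need (1, 5, 0, 0) fits (4, 5, 0, 1); releases (2, 2, 3, 0), pool now (6, 7, 3, 1)
  task-6: need (6, 3, 1, 0) fits (6, 7, 3, 1); releases (1, 1, 3, 3), pool now (7, 8, 6, 4)
  task-5: need (5, 7, 3, 0) fits (7, 8, 6, 4); releases (0, 1, 1, 0), pool now (7, 9, 7, 4)
  task-1: need (6, 9, 7, 2) fits (7, 9, 7, 4); releases (1, 3, 2, 0), pool now (8, 12, 9, 4)
(3) Precisely 2 of the possible complete orderings are safe sequences.


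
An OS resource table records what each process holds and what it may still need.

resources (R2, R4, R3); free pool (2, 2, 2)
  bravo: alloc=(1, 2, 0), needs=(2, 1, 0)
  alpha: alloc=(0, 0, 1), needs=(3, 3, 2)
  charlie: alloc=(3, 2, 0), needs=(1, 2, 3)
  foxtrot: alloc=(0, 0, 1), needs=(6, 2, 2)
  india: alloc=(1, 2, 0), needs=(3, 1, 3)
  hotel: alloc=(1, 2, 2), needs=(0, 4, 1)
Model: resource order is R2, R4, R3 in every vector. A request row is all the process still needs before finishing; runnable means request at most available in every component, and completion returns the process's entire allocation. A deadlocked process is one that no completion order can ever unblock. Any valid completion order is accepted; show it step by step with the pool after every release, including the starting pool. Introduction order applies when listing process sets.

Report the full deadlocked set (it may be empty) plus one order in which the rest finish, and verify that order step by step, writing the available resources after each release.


Nothing here is deadlocked.
Key observation: bravo can run right away; the returned allocation unlocks the remaining processes in turn.
One completion order for the rest: bravo, hotel, india, charlie, alpha, foxtrot. Walking it through:
  pool = (2, 2, 2)
  bravo: need (2, 1, 0) fits (2, 2, 2); releases (1, 2, 0), pool now (3, 4, 2)
  hotel: need (0, 4, 1) fits (3, 4, 2); releases (1, 2, 2), pool now (4, 6, 4)
  india: need (3, 1, 3) fits (4, 6, 4); releases (1, 2, 0), pool now (5, 8, 4)
  charlie: need (1, 2, 3) fits (5, 8, 4); releases (3, 2, 0), pool now (8, 10, 4)
  alpha: need (3, 3, 2) fits (8, 10, 4); releases (0, 0, 1), pool now (8, 10, 5)
  foxtrot: need (6, 2, 2) fits (8, 10, 5); releases (0, 0, 1), pool now (8, 10, 6)


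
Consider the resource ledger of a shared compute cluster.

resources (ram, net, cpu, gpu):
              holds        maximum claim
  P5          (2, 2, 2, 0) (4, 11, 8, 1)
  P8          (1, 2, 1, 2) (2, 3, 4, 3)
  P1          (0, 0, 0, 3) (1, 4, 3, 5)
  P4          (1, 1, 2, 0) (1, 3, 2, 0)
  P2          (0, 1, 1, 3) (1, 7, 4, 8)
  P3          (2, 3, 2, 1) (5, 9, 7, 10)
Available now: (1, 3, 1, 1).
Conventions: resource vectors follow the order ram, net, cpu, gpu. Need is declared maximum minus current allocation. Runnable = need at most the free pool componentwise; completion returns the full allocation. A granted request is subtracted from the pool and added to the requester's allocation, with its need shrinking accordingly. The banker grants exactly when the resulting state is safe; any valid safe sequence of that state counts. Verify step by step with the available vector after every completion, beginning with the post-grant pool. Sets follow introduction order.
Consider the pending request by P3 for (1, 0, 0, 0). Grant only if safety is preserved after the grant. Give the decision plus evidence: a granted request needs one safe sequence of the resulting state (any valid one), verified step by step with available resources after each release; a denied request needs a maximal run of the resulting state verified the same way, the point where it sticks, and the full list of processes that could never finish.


GRANT: granting preserves safety; a valid post-grant sequence is P4, P8, P1, P2, P3, P5.
Key observation: after the grant the pool drops to (0, 3, 1, 1), which still lets P4 finish first and unwind the rest.
Verifying the post-grant state step by step:
  pool = (0, 3, 1, 1)
  P4 needs (0, 2, 0, 0) <= (0, 3, 1, 1) -> finishes; pool += (1, 1, 2, 0) = (1, 4, 3, 1)
  P8 needs (1, 1, 3, 1) <= (1, 4, 3, 1) -> finishes; pool += (1, 2, 1, 2) = (2, 6, 4, 3)
  P1 needs (1, 4, 3, 2) <= (2, 6, 4, 3) -> finishes; pool += (0, 0, 0, 3) = (2, 6, 4, 6)
  P2 needs (1, 6, 3, 5) <= (2, 6, 4, 6) -> finishes; pool += (0, 1, 1, 3) = (2, 7, 5, 9)
  P3 needs (2, 6, 5, 9) <= (2, 7, 5, 9) -> finishes; pool += (3, 3, 2, 1) = (5, 10, 7, 10)
  P5 needs (2, 9, 6, 1) <= (5, 10, 7, 10) -> finishes; pool += (2, 2, 2, 0) = (7, 12, 9, 10)


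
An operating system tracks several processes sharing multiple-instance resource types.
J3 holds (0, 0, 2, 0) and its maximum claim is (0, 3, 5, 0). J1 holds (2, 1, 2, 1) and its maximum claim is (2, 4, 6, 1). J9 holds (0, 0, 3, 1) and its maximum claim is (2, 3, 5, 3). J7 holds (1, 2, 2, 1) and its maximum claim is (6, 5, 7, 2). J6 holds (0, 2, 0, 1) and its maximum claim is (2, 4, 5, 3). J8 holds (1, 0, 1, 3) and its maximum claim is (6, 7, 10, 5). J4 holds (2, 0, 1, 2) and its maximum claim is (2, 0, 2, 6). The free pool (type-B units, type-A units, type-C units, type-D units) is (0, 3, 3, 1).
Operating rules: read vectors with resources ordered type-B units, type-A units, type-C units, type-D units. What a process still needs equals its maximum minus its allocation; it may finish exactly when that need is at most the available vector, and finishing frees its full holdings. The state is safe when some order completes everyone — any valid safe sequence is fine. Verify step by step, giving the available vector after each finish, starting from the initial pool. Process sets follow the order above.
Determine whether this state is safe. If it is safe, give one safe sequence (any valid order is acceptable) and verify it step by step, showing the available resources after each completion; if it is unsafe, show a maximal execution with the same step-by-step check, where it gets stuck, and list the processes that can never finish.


The state is UNSAFE.
Key observation: the wall is type-B units: completing J3, J1, J6, J9, J4 brings the pool only to (4, 6, 11, 6), and all the rest need more.
Going as far as possible: J3, J1, J6, J9, J4; after that, nothing fits. Walking it through:
  pool = (0, 3, 3, 1)
  J3 needs (0, 3, 3, 0) <= (0, 3, 3, 1) -> finishes; pool += (0, 0, 2, 0) = (0, 3, 5, 1)
  J1 needs (0, 3, 4, 0) <= (0, 3, 5, 1) -> finishes; pool += (2, 1, 2, 1) = (2, 4, 7, 2)
  J6 needs (2, 2, 5, 2) <= (2, 4, 7, 2) -> finishes; pool += (0, 2, 0, 1) = (2, 6, 7, 3)
  J9 needs (2, 3, 2, 2) <= (2, 6, 7, 3) -> finishes; pool += (0, 0, 3, 1) = (2, 6, 10, 4)
  J4 needs (0, 0, 1, 4) <= (2, 6, 10, 4) -> finishes; pool += (2, 0, 1, 2) = (4, 6, 11, 6)
  blocked: J7 wants (5, 3, 5, 1), pool (4, 6, 11, 6) — not enough type-B units
  blocked: J8 wants (5, 7, 9, 2), pool (4, 6, 11, 6) — not enough type-B units and type-A units
Never able to finish: J7 and J8.


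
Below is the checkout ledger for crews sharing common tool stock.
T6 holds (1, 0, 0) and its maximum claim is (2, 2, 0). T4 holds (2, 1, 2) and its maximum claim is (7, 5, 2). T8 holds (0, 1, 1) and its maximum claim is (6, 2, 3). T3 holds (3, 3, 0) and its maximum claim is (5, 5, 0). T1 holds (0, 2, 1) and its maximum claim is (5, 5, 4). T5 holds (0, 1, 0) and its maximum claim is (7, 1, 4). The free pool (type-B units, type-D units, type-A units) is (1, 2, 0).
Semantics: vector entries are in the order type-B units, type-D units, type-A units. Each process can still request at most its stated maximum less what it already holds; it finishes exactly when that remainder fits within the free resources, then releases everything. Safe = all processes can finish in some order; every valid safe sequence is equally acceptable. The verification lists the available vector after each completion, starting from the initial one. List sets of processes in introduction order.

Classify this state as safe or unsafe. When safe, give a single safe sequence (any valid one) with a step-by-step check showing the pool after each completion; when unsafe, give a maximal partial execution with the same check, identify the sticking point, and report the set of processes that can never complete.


SAFE — a valid safe sequence is T6, T3, T4, T8, T1, T5.
Key observation: the order's first zero-slack moment is T6 ((1, 2, 0) needed, (1, 2, 0) free — a requested resource with nothing to spare).
Walking it through:
  pool = (1, 2, 0)
  run T6 (needs (1, 2, 0), free (1, 2, 0)); after release of (1, 0, 0) the pool is (2, 2, 0)
  run T3 (needs (2, 2, 0), free (2, 2, 0)); after release of (3, 3, 0) the pool is (5, 5, 0)
  run T4 (needs (5, 4, 0), free (5, 5, 0)); after release of (2, 1, 2) the pool is (7, 6, 2)
  run T8 (needs (6, 1, 2), free (7, 6, 2)); after release of (0, 1, 1) the pool is (7, 7, 3)
  run T1 (needs (5, 3, 3), free (7, 7, 3)); after release of (0, 2, 1) the pool is (7, 9, 4)
  run T5 (needs (7, 0, 4), free (7, 9, 4)); after release of (0, 1, 0) the pool is (7, 10, 4)


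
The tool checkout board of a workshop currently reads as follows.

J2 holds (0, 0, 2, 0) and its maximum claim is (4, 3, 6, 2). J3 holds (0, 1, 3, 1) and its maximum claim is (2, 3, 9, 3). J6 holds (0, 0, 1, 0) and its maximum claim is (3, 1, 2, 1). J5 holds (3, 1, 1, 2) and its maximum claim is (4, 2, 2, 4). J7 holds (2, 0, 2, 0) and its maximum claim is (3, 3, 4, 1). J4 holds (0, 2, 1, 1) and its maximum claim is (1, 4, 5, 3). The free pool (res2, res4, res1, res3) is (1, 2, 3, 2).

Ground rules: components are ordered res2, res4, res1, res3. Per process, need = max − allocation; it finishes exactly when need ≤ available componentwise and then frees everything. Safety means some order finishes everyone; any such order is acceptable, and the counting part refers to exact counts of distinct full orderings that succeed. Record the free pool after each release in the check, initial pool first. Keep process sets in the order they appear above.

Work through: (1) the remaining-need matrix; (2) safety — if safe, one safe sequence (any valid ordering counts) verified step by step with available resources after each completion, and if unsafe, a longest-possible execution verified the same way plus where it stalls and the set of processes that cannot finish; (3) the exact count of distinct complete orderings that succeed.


(1) Remaining need (order res2, res4, res1, res3):
  J2: (4, 3, 4, 2)
  J3: (2, 2, 6, 2)
  J6: (3, 1, 1, 1)
  J5: (1, 1, 1, 2)
  J7: (1, 3, 2, 1)
  J4: (1, 2, 4, 2)
(2) SAFE — a valid safe sequence is J5, J7, J6, J4, J2, J3.
Key observation: J5 marks the first exact bind of the order: its need (1, 1, 1, 2) fits the free (1, 2, 3, 2) with zero slack on a requested resource.
Verifying each step:
  pool = (1, 2, 3, 2)
  J5 needs (1, 1, 1, 2) <= (1, 2, 3, 2) -> finishes; pool += (3, 1, 1, 2) = (4, 3, 4, 4)
  J7 needs (1, 3, 2, 1) <= (4, 3, 4, 4) -> finishes; pool += (2, 0, 2, 0) = (6, 3, 6, 4)
  J6 needs (3, 1, 1, 1) <= (6, 3, 6, 4) -> finishes; pool += (0, 0, 1, 0) = (6, 3, 7, 4)
  J4 needs (1, 2, 4, 2) <= (6, 3, 7, 4) -> finishes; pool += (0, 2, 1, 1) = (6, 5, 8, 5)
  J2 needs (4, 3, 4, 2) <= (6, 5, 8, 5) -> finishes; pool += (0, 0, 2, 0) = (6, 5, 10, 5)
  J3 needs (2, 2, 6, 2) <= (6, 5, 10, 5) -> finishes; pool += (0, 1, 3, 1) = (6, 6, 13, 6)
(3) Precisely 84 of the possible complete orderings are safe sequences.


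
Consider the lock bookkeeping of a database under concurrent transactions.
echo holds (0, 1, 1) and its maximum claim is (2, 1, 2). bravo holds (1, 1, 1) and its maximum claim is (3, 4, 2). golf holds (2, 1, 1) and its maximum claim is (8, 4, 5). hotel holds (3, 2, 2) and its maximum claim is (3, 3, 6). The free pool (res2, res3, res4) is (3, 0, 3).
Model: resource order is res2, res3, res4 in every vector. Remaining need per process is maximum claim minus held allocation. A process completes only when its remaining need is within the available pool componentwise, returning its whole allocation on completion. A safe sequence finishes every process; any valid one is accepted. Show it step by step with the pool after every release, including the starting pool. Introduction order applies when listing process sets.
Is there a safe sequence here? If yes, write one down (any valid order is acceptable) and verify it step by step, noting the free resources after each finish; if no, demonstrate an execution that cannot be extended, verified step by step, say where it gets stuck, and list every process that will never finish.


SAFE, for example via the order echo, hotel, golf, bravo.
Key observation: hotel is the earliest step where a requested resource binds exactly: need (0, 1, 4), pool (3, 1, 4) at its turn.
Check, step by step:
  pool = (3, 0, 3)
  run echo (needs (2, 0, 1), free (3, 0, 3)); after release of (0, 1, 1) the pool is (3, 1, 4)
  run hotel (needs (0, 1, 4), free (3, 1, 4)); after release of (3, 2, 2) the pool is (6, 3, 6)
  run golf (needs (6, 3, 4), free (6, 3, 6)); after release of (2, 1, 1) the pool is (8, 4, 7)
  run bravo (needs (2, 3, 1), free (8, 4, 7)); after release of (1, 1, 1) the pool is (9, 5, 8)


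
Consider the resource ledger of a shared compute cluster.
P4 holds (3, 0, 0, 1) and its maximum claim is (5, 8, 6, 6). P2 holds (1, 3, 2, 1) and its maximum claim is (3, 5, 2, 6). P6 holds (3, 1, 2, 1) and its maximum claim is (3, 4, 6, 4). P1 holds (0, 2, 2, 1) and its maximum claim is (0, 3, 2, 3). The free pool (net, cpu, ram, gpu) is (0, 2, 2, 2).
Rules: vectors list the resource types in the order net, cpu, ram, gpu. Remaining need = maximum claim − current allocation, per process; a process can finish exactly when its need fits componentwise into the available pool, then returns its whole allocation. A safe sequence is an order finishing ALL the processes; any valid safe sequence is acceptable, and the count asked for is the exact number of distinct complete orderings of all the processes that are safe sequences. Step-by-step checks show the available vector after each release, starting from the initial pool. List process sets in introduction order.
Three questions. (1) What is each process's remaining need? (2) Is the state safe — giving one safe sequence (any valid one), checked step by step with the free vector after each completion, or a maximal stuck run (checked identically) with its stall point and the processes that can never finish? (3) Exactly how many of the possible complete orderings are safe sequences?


(1) Remaining need (order net, cpu, ram, gpu):
  P4: (2, 8, 6, 5)
  P2: (2, 2, 0, 5)
  P6: (0, 3, 4, 3)
  P1: (0, 1, 0, 2)
(2) UNSAFE.
Key observation: the wall is gpu: completing P1, P6 brings the pool only to (3, 5, 6, 4), and all the rest need more.
The run P1, P6 cannot be extended any further. Walking it through:
  pool = (0, 2, 2, 2)
  run P1 (needs (0, 1, 0, 2), free (0, 2, 2, 2)); after release of (0, 2, 2, 1) the pool is (0, 4, 4, 3)
  run P6 (needs (0, 3, 4, 3), free (0, 4, 4, 3)); after release of (3, 1, 2, 1) the pool is (3, 5, 6, 4)
  blocked: P4 wants (2, 8, 6, 5), pool (3, 5, 6, 4) — not enough cpu and gpu
  blocked: P2 wants (2, 2, 0, 5), pool (3, 5, 6, 4) — not enough gpu
Permanently blocked: P4 and P2.
(3) The exact count: 0 of the possible complete orderings are safe sequences.


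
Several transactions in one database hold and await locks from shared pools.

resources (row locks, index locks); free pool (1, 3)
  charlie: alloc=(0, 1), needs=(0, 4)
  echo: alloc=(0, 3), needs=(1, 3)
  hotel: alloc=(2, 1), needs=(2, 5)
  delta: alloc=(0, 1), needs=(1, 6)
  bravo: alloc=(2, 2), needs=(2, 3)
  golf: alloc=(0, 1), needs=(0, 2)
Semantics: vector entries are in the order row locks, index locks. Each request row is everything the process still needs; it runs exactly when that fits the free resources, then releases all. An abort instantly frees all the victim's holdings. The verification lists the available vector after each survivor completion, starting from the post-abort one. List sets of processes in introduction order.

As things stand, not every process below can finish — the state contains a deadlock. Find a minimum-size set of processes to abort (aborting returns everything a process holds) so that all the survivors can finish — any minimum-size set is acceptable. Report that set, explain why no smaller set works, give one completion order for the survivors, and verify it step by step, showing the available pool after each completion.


The answer: abort hotel.
Key observation: the returned (2, 1) from hotel is what brings bravo — unrunnable before, under any order — into play at step 3.
Why nothing smaller works: aborting no one leaves the state deadlocked as given.
Survivors finish in the order: golf, echo, bravo, charlie, delta. Verifying each step (pool after the aborts first):
  pool = (3, 4)
  golf needs (0, 2) <= (3, 4) -> finishes; pool += (0, 1) = (3, 5)
  echo needs (1, 3) <= (3, 5) -> finishes; pool += (0, 3) = (3, 8)
  bravo needs (2, 3) <= (3, 8) -> finishes; pool += (2, 2) = (5, 10)
  charlie needs (0, 4) <= (5, 10) -> finishes; pool += (0, 1) = (5, 11)
  delta needs (1, 6) <= (5, 11) -> finishes; pool += (0, 1) = (5, 12)


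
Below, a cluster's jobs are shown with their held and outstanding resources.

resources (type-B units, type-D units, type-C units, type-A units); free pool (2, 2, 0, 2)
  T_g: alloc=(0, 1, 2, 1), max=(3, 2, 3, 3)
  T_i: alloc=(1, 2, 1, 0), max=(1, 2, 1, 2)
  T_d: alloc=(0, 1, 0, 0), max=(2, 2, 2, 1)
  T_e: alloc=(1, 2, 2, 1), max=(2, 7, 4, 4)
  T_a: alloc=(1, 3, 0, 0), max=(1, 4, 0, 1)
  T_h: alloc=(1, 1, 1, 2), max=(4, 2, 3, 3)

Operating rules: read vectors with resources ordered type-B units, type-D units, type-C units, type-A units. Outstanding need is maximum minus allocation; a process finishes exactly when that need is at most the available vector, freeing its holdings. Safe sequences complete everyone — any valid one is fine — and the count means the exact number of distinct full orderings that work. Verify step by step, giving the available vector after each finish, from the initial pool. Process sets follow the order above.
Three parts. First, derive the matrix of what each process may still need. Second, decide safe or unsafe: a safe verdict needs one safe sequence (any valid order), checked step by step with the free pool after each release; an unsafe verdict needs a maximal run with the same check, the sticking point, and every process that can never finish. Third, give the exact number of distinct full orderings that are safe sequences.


(1) Remaining need (order type-B units, type-D units, type-C units, type-A units):
  T_g: (3, 1, 1, 2)
  T_i: (0, 0, 0, 2)
  T_d: (2, 1, 2, 1)
  T_e: (1, 5, 2, 3)
  T_a: (0, 1, 0, 1)
  T_h: (3, 1, 2, 1)
(2) SAFE — a valid safe sequence is T_a, T_i, T_g, T_h, T_d, T_e.
Key observation: at T_i the run first touches a limit — (0, 0, 0, 2) against (3, 5, 0, 2), exact on a resource it actually requests.
Verifying each step:
  pool = (2, 2, 0, 2)
  run T_a (needs (0, 1, 0, 1), free (2, 2, 0, 2)); after release of (1, 3, 0, 0) the pool is (3, 5, 0, 2)
  run T_i (needs (0, 0, 0, 2), free (3, 5, 0, 2)); after release of (1, 2, 1, 0) the pool is (4, 7, 1, 2)
  run T_g (needs (3, 1, 1, 2), free (4, 7, 1, 2)); after release of (0, 1, 2, 1) the pool is (4, 8, 3, 3)
  run T_h (needs (3, 1, 2, 1), free (4, 8, 3, 3)); after release of (1, 1, 1, 2) the pool is (5, 9, 4, 5)
  run T_d (needs (2, 1, 2, 1), free (5, 9, 4, 5)); after release of (0, 1, 0, 0) the pool is (5, 10, 4, 5)
  run T_e (needs (1, 5, 2, 3), free (5, 10, 4, 5)); after release of (1, 2, 2, 1) the pool is (6, 12, 6, 6)
(3) Precisely 36 of the possible complete orderings are safe sequences.


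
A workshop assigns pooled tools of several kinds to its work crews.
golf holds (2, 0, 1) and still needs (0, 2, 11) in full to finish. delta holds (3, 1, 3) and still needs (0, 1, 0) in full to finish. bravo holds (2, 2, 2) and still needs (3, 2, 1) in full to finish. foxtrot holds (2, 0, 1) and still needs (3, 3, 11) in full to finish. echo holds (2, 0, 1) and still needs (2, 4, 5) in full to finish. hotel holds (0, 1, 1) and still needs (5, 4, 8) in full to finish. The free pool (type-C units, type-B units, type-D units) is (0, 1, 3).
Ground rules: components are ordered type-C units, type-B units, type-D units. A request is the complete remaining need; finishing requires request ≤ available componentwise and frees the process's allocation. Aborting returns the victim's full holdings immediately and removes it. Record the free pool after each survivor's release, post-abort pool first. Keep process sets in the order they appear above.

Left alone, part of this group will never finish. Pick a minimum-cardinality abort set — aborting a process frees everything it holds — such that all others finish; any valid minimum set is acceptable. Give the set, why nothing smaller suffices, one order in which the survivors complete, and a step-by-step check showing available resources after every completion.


Minimum abort set: foxtrot.
Key observation: the deadlocked golf becomes finishable only because foxtrot released (2, 0, 1); it completes at step 5 below.
No smaller set exists: with zero aborts the deadlock remains.
One survivor order: delta, bravo, hotel, echo, golf. Check, step by step (post-abort pool first):
  pool = (2, 1, 4)
  delta: need (0, 1, 0) fits (2, 1, 4); releases (3, 1, 3), pool now (5, 2, 7)
  bravo: need (3, 2, 1) fits (5, 2, 7); releases (2, 2, 2), pool now (7, 4, 9)
  hotel: need (5, 4, 8) fits (7, 4, 9); releases (0, 1, 1), pool now (7, 5, 10)
  echo: need (2, 4, 5) fits (7, 5, 10); releases (2, 0, 1), pool now (9, 5, 11)
  golf: need (0, 2, 11) fits (9, 5, 11); releases (2, 0, 1), pool now (11, 5, 12)


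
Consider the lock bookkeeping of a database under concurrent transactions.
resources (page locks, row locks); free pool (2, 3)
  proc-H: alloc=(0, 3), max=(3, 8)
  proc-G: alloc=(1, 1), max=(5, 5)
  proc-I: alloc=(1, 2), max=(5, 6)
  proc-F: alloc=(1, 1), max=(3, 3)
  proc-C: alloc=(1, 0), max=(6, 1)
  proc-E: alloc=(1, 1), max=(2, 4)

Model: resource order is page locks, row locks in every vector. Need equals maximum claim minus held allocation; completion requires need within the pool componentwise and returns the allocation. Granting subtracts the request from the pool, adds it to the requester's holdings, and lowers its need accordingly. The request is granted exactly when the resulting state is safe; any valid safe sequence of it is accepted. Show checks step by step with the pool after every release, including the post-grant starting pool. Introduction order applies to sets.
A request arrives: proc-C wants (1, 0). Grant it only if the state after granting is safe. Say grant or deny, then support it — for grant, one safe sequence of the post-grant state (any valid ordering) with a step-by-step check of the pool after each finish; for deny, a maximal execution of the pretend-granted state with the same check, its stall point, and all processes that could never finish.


DENY — the pretend-granted state is unsafe.
Key observation: after proc-E, proc-F, proc-H complete, (3, 8) is the best the pool ever gets, yet each leftover process wants more page locks.
On the post-grant state, proc-E, proc-F, proc-H is a maximal run — nothing extends it. Verifying each step:
  pool = (1, 3)
  proc-E needs (1, 3) <= (1, 3) -> finishes; pool += (1, 1) = (2, 4)
  proc-F needs (2, 2) <= (2, 4) -> finishes; pool += (1, 1) = (3, 5)
  proc-H needs (3, 5) <= (3, 5) -> finishes; pool += (0, 3) = (3, 8)
  proc-G still needs (4, 4) but only (3, 8) is free — short on page locks
  proc-I still needs (4, 4) but only (3, 8) is free — short on page locks
  proc-C still needs (4, 1) but only (3, 8) is free — short on page locks
Had the request been granted, proc-G, proc-I and proc-C could never finish.


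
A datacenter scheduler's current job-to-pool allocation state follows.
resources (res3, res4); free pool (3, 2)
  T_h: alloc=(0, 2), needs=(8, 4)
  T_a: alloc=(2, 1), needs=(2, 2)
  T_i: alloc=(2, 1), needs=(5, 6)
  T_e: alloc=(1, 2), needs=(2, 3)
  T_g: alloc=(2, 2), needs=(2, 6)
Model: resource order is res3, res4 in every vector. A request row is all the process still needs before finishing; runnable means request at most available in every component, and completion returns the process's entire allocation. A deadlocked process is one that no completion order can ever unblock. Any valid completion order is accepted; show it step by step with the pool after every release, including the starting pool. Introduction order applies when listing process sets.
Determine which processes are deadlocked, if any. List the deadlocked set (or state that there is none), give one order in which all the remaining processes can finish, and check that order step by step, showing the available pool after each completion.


Deadlocked: T_h, T_i and T_g.
Key observation: after T_a, T_e the pool peaks at (6, 5), and each blocked process is short somewhere: T_h on res3; T_i on res4; T_g on res4.
The rest can finish in the order T_a, T_e. Step-by-step check:
  pool = (3, 2)
  T_a needs (2, 2) <= (3, 2) -> finishes; pool += (2, 1) = (5, 3)
  T_e needs (2, 3) <= (5, 3) -> finishes; pool += (1, 2) = (6, 5)
The blocked processes can never fit:
  T_h still needs (8, 4) but only (6, 5) is free — short on res3
  T_i still needs (5, 6) but only (6, 5) is free — short on res4
  T_g still needs (2, 6) but only (6, 5) is free — short on res4


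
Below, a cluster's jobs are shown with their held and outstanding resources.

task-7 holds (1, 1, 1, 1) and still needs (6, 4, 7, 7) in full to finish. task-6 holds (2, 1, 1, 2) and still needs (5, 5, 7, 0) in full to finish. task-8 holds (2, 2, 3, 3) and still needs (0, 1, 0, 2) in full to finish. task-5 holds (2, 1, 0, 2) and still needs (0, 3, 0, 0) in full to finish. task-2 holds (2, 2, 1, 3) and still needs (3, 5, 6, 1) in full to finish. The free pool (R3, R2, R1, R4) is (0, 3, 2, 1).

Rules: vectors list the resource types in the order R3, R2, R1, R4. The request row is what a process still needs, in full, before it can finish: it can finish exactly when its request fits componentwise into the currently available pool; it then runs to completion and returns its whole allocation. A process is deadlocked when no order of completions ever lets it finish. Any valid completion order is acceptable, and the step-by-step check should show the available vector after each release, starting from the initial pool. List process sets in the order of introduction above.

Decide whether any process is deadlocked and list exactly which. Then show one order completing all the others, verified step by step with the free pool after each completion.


Deadlocked: task-7, task-6 and task-2.
Key observation: once task-5, task-8 finish, the pool peaks at (4, 6, 5, 6) — and every remaining process still needs more R1 than that.
One completion order for the rest: task-5, task-8. Step-by-step check:
  pool = (0, 3, 2, 1)
  task-5: need (0, 3, 0, 0) fits (0, 3, 2, 1); releases (2, 1, 0, 2), pool now (2, 4, 2, 3)
  task-8: need (0, 1, 0, 2) fits (2, 4, 2, 3); releases (2, 2, 3, 3), pool now (4, 6, 5, 6)
The stuck group stays short no matter what:
  task-7 still needs (6, 4, 7, 7) but only (4, 6, 5, 6) is free — short on R3, R1 and R4
  task-6 still needs (5, 5, 7, 0) but only (4, 6, 5, 6) is free — short on R3 and R1
  task-2 still needs (3, 5, 6, 1) but only (4, 6, 5, 6) is free — short on R1


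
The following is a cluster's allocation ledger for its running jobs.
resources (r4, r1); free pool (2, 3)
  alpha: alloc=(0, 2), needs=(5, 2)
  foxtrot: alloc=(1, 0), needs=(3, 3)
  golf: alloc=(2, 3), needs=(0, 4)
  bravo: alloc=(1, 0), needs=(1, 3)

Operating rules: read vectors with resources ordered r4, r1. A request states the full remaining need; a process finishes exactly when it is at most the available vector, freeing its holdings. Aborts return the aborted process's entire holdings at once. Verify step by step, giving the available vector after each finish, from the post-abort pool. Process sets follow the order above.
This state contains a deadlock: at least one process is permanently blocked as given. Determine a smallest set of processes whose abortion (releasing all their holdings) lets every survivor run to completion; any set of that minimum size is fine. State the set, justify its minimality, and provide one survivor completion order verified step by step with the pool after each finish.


Minimum abort set: alpha.
Key observation: golf had no path to completion before; after the abort of alpha ((0, 2) returned), step 1 is where it fits.
No smaller set exists: with zero aborts the deadlock remains.
One survivor order: golf, foxtrot, bravo. Walking it through (post-abort pool first):
  pool = (2, 5)
  golf needs (0, 4) <= (2, 5) -> finishes; pool += (2, 3) = (4, 8)
  foxtrot needs (3, 3) <= (4, 8) -> finishes; pool += (1, 0) = (5, 8)
  bravo needs (1, 3) <= (5, 8) -> finishes; pool += (1, 0) = (6, 8)


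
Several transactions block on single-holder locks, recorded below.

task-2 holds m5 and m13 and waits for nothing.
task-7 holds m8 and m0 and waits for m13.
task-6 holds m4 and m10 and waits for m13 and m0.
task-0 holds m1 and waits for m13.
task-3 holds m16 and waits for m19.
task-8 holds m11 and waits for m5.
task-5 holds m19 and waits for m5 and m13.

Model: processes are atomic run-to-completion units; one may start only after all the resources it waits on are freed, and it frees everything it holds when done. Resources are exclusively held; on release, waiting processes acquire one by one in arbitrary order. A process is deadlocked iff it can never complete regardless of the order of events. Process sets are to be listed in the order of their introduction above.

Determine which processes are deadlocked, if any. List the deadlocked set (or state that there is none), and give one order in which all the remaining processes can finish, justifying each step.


The deadlocked set is empty.
Key observation: there is no circular wait here — follow any chain and it reaches a process that is free to run now.
The rest can finish in the order task-2, task-8, task-7, task-6, task-5, task-3, task-0.
Walking it through:
  task-2 waits on nothing -> runs at once and releases m5 and m13
  task-8 waits on m5 — all released -> runs and releases m11
  task-7 waits on m13 — all released -> runs and releases m8 and m0
  task-6 waits on m13 and m0 — all released -> runs and releases m4 and m10
  task-5 waits on m5 and m13 — all released -> runs and releases m19
  task-3 waits on m19 — all released -> runs and releases m16
  task-0 waits on m13 — all released -> runs and releases m1


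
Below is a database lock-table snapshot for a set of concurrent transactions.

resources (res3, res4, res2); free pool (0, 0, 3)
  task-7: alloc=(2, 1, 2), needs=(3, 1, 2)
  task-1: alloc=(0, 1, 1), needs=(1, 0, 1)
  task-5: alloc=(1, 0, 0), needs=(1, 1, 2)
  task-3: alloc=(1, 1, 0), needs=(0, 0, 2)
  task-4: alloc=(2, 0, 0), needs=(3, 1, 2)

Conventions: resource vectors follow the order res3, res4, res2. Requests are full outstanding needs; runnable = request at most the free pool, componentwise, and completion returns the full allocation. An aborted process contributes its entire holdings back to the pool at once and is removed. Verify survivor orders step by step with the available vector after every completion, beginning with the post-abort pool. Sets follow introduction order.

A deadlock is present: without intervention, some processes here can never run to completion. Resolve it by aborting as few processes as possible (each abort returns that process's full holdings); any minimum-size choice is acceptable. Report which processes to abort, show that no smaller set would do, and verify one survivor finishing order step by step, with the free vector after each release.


The answer: abort task-4.
Key observation: task-7 had no path to completion before; after the abort of task-4 ((2, 0, 0) returned), step 3 is where it fits.
Minimality: the empty abort set fails — the state is deadlocked as it stands.
One survivor order: task-3, task-1, task-7, task-5. Verifying each step (post-abort pool first):
  pool = (2, 0, 3)
  task-3: need (0, 0, 2) fits (2, 0, 3); releases (1, 1, 0), pool now (3, 1, 3)
  task-1: need (1, 0, 1) fits (3, 1, 3); releases (0, 1, 1), pool now (3, 2, 4)
  task-7: need (3, 1, 2) fits (3, 2, 4); releases (2, 1, 2), pool now (5, 3, 6)
  task-5: need (1, 1, 2) fits (5, 3, 6); releases (1, 0, 0), pool now (6, 3, 6)


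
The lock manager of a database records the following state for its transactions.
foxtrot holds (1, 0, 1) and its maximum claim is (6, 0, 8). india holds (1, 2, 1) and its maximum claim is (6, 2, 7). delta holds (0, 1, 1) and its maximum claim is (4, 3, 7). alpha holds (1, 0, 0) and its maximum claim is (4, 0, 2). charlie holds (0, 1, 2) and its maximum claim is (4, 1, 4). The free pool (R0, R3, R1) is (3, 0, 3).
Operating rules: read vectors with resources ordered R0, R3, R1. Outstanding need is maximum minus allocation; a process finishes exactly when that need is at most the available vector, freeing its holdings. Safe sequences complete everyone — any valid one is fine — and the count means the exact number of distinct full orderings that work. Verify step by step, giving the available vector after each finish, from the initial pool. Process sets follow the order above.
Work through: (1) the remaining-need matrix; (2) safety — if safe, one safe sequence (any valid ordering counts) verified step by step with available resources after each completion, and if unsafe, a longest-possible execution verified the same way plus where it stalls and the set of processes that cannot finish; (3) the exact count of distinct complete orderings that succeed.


(1) Need matrix, components ordered R0, R3, R1:
  foxtrot: (5, 0, 7)
  india: (5, 0, 6)
  delta: (4, 2, 6)
  alpha: (3, 0, 2)
  charlie: (4, 0, 2)
(2) UNSAFE — no complete ordering exists.
Key observation: once alpha, charlie finish, the pool peaks at (4, 1, 5) — and every remaining process still needs more R1 than that.
A maximal execution: alpha, charlie — then nothing else fits. Walking it through:
  pool = (3, 0, 3)
  run alpha (needs (3, 0, 2), free (3, 0, 3)); after release of (1, 0, 0) the pool is (4, 0, 3)
  run charlie (needs (4, 0, 2), free (4, 0, 3)); after release of (0, 1, 2) the pool is (4, 1, 5)
  foxtrot cannot run: need (5, 0, 7) vs free (4, 1, 5) (insufficient R0 and R1)
  india cannot run: need (5, 0, 6) vs free (4, 1, 5) (insufficient R0 and R1)
  delta cannot run: need (4, 2, 6) vs free (4, 1, 5) (insufficient R3 and R1)
Permanently blocked: foxtrot, india and delta.
(3) Precisely 0 of the possible complete orderings are safe sequences.


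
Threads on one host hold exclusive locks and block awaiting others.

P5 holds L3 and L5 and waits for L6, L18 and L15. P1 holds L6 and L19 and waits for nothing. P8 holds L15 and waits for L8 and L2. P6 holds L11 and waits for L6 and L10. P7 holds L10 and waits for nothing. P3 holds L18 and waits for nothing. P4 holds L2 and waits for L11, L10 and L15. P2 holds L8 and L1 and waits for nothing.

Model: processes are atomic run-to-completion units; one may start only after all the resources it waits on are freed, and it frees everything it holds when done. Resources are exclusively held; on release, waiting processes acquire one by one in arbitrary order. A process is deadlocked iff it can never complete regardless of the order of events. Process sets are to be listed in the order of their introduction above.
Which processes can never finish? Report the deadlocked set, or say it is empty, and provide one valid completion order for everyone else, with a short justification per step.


Deadlocked set: P5, P8 and P4.
Key observation: the wait chain closes on itself along P8 -> P4 -> P8; P5 waits into the deadlock from upstream.
A valid finishing order for the others: P7, P1, P3, P2, P6.
Verifying each step:
  run P7 (it waits on nothing); releases L10
  run P1 (it waits on nothing); releases L6 and L19
  run P3 (it waits on nothing); releases L18
  run P2 (it waits on nothing); releases L8 and L1
  P6: everything it awaited (L6 and L10) is free; runs, freeing L11


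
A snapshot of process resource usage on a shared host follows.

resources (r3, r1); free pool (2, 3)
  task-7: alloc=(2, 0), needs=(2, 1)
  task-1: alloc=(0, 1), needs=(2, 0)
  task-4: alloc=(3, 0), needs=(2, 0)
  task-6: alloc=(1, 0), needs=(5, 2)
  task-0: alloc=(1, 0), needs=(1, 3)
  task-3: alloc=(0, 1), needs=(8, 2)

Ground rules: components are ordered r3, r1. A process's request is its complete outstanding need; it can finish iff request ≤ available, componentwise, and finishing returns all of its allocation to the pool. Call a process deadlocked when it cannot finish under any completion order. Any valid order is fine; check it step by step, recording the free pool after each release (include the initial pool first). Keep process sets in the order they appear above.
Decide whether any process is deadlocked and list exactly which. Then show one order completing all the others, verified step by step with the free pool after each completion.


No process is deadlocked.
Key observation: task-4 can run right away; the returned allocation unlocks the remaining processes in turn.
One completion order for the rest: task-4, task-6, task-0, task-7, task-3, task-1. Verifying each step:
  pool = (2, 3)
  task-4 needs (2, 0) <= (2, 3) -> finishes; pool += (3, 0) = (5, 3)
  task-6 needs (5, 2) <= (5, 3) -> finishes; pool += (1, 0) = (6, 3)
  task-0 needs (1, 3) <= (6, 3) -> finishes; pool += (1, 0) = (7, 3)
  task-7 needs (2, 1) <= (7, 3) -> finishes; pool += (2, 0) = (9, 3)
  task-3 needs (8, 2) <= (9, 3) -> finishes; pool += (0, 1) = (9, 4)
  task-1 needs (2, 0) <= (9, 4) -> finishes; pool += (0, 1) = (9, 5)
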